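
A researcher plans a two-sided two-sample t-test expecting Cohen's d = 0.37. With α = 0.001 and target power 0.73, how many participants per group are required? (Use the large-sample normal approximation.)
n = 223 per group

Sample size formula (two-sample t-test, normal approximation):
n = 2 · ((z_{α/2} + z_β) / d)²

z_{α/2} = 3.291 (for α = 0.001, two-sided)
z_β = 0.613 (for power = 0.73)
d = 0.37

n = 2 · ((3.291 + 0.613) / 0.37)²
n = 2 · (10.551)²
n ≈ 222.65
Round up to the next whole number: n = 223 per group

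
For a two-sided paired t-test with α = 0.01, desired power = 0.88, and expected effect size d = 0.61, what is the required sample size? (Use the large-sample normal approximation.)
n = 38 pairs

Sample size formula (paired t-test, normal approximation):
n = ((z_{α/2} + z_β) / d)²

z_{α/2} = 2.576 (for α = 0.01, two-sided)
z_β = 1.175 (for power = 0.88)
d = 0.61

n = ((2.576 + 1.175) / 0.61)²
n = (6.149)²
n ≈ 37.81
Round up to the next whole number: n = 38 pairs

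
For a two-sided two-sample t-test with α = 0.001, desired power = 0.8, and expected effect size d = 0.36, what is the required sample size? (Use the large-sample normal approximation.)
n = 264 per group

Sample size formula (two-sample t-test, normal approximation):
n = 2 · ((z_{α/2} + z_β) / d)²

z_{α/2} = 3.291 (for α = 0.001, two-sided)
z_β = 0.842 (for power = 0.8)
d = 0.36

n = 2 · ((3.291 + 0.842) / 0.36)²
n = 2 · (11.481)²
n ≈ 263.63
Round up to the next whole number: n = 264 per group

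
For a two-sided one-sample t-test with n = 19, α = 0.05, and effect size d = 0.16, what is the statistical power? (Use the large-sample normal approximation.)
Power ≈ 0.10

Power calculation (one-sample t-test, normal approximation):
z_β = d · √n - z_{α/2}
z_β = 0.16 · √19 - 1.960
z_β = 0.16 · 4.359 - 1.960
z_β = -1.263

Power = Φ(z_β) = Φ(-1.263) ≈ 0.103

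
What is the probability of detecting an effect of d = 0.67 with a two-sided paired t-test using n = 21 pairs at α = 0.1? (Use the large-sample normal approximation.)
Power ≈ 0.92

Power calculation (paired t-test, normal approximation):
z_β = d · √n - z_{α/2}
z_β = 0.67 · √21 - 1.645
z_β = 0.67 · 4.583 - 1.645
z_β = 1.425

Power = Φ(z_β) = Φ(1.425) ≈ 0.923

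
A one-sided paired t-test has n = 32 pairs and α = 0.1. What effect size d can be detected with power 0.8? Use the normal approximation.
d ≈ 0.38

Minimum detectable effect (paired t-test, normal approximation):
d = (z_α + z_β) / √n
d = (1.282 + 0.842) / √32
d = 2.123 / 5.657
d ≈ 0.38

By Cohen's convention (0.2 small / 0.5 medium / 0.8 large): small effect.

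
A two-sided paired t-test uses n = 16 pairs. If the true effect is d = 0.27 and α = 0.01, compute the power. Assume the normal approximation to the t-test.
Power ≈ 0.07

Power calculation (paired t-test, normal approximation):
z_β = d · √n - z_{α/2}
z_β = 0.27 · √16 - 2.576
z_β = 0.27 · 4.000 - 2.576
z_β = -1.496

Power = Φ(z_β) = Φ(-1.496) ≈ 0.067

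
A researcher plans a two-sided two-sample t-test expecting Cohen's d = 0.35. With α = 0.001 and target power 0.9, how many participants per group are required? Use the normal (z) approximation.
n = 342 per group

Sample size formula (two-sample t-test, normal approximation):
n = 2 · ((z_{α/2} + z_β) / d)²

z_{α/2} = 3.291 (for α = 0.001, two-sided)
z_β = 1.282 (for power = 0.9)
d = 0.35

n = 2 · ((3.291 + 1.282) / 0.35)²
n = 2 · (13.066)²
n ≈ 341.44
Round up to the next whole number: n = 342 per group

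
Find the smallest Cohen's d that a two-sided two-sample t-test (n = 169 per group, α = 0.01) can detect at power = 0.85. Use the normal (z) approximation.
d ≈ 0.39

Minimum detectable effect (two-sample t-test, normal approximation):
d = (z_{α/2} + z_β) / √(n/2)
d = (2.576 + 1.036) / √(169/2)
d = 3.612 / 9.192
d ≈ 0.39

By Cohen's convention (0.2 small / 0.5 medium / 0.8 large): small effect.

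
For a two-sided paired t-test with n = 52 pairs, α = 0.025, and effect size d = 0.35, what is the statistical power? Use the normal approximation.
Power ≈ 0.61

Power calculation (paired t-test, normal approximation):
z_β = d · √n - z_{α/2}
z_β = 0.35 · √52 - 2.241
z_β = 0.35 · 7.211 - 2.241
z_β = 0.282

Power = Φ(z_β) = Φ(0.282) ≈ 0.611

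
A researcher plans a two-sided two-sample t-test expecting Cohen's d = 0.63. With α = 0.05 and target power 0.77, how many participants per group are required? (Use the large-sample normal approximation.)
n = 37 per group

Sample size formula (two-sample t-test, normal approximation):
n = 2 · ((z_{α/2} + z_β) / d)²

z_{α/2} = 1.960 (for α = 0.05, two-sided)
z_β = 0.739 (for power = 0.77)
d = 0.63

n = 2 · ((1.960 + 0.739) / 0.63)²
n = 2 · (4.284)²
n ≈ 36.71
Round up to the next whole number: n = 37 per group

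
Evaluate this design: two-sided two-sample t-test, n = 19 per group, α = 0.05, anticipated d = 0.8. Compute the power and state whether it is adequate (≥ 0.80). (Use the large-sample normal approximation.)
Power ≈ 0.69; the study is underpowered (power < 0.80)

Power calculation (two-sample t-test, normal approximation):
z_β = d · √(n/2) - z_{α/2}
z_β = 0.8 · √(19/2) - 1.960
z_β = 0.8 · 3.082 - 1.960
z_β = 0.506

Power = Φ(z_β) = Φ(0.506) ≈ 0.694

Effect size d = 0.8 is large by Cohen's convention (0.2/0.5/0.8).

Threshold: power ≥ 0.80 is conventionally adequate.
Power ≈ 0.69 → the study is underpowered (power < 0.80).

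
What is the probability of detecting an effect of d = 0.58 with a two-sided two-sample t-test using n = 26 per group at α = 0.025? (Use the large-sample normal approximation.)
Power ≈ 0.44

Power calculation (two-sample t-test, normal approximation):
z_β = d · √(n/2) - z_{α/2}
z_β = 0.58 · √(26/2) - 2.241
z_β = 0.58 · 3.606 - 2.241
z_β = -0.150

Power = Φ(z_β) = Φ(-0.150) ≈ 0.440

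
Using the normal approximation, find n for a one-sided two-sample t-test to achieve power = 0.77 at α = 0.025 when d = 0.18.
n = 450 per group

Sample size formula (two-sample t-test, normal approximation):
n = 2 · ((z_α + z_β) / d)²

z_α = 1.960 (for α = 0.025, one-sided)
z_β = 0.739 (for power = 0.77)
d = 0.18

n = 2 · ((1.960 + 0.739) / 0.18)²
n = 2 · (14.994)²
n ≈ 449.64
Round up to the next whole number: n = 450 per group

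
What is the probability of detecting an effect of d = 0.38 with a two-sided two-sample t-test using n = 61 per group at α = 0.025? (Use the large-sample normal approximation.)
Power ≈ 0.44

Power calculation (two-sample t-test, normal approximation):
z_β = d · √(n/2) - z_{α/2}
z_β = 0.38 · √(61/2) - 2.241
z_β = 0.38 · 5.523 - 2.241
z_β = -0.143

Power = Φ(z_β) = Φ(-0.143) ≈ 0.443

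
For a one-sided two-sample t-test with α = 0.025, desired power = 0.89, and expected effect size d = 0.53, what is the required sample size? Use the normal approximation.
n = 73 per group

Sample size formula (two-sample t-test, normal approximation):
n = 2 · ((z_α + z_β) / d)²

z_α = 1.960 (for α = 0.025, one-sided)
z_β = 1.227 (for power = 0.89)
d = 0.53

n = 2 · ((1.960 + 1.227) / 0.53)²
n = 2 · (6.013)²
n ≈ 72.31
Round up to the next whole number: n = 73 per group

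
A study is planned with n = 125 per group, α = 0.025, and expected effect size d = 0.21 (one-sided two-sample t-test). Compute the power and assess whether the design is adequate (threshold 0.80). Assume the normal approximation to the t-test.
Power ≈ 0.38; the study is underpowered (power < 0.80)

Power calculation (two-sample t-test, normal approximation):
z_β = d · √(n/2) - z_α
z_β = 0.21 · √(125/2) - 1.960
z_β = 0.21 · 7.906 - 1.960
z_β = -0.300

Power = Φ(z_β) = Φ(-0.300) ≈ 0.382

Effect size d = 0.21 is small by Cohen's convention (0.2/0.5/0.8).

Threshold: power ≥ 0.80 is conventionally adequate.
Power ≈ 0.38 → the study is underpowered (power < 0.80).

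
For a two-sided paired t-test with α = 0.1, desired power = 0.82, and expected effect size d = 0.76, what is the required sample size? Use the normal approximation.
n = 12 pairs

Sample size formula (paired t-test, normal approximation):
n = ((z_{α/2} + z_β) / d)²

z_{α/2} = 1.645 (for α = 0.1, two-sided)
z_β = 0.915 (for power = 0.82)
d = 0.76

n = ((1.645 + 0.915) / 0.76)²
n = (3.368)²
n ≈ 11.34
Round up to the next whole number: n = 12 pairs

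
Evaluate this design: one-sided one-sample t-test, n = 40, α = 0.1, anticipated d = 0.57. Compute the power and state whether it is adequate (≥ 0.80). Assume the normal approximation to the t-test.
Power ≈ 0.99; the study is adequately powered (power ≥ 0.80)

Power calculation (one-sample t-test, normal approximation):
z_β = d · √n - z_α
z_β = 0.57 · √40 - 1.282
z_β = 0.57 · 6.325 - 1.282
z_β = 2.323

Power = Φ(z_β) = Φ(2.323) ≈ 0.990

Effect size d = 0.57 is medium by Cohen's convention (0.2/0.5/0.8).

Threshold: power ≥ 0.80 is conventionally adequate.
Power ≈ 0.99 → the study is adequately powered (power ≥ 0.80).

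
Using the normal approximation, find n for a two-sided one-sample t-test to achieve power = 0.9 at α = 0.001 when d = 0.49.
n = 88

Sample size formula (one-sample t-test, normal approximation):
n = ((z_{α/2} + z_β) / d)²

z_{α/2} = 3.291 (for α = 0.001, two-sided)
z_β = 1.282 (for power = 0.9)
d = 0.49

n = ((3.291 + 1.282) / 0.49)²
n = (9.333)²
n ≈ 87.10
Round up to the next whole number: n = 88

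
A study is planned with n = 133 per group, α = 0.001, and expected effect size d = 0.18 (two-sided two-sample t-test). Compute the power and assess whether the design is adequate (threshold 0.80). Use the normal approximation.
Power ≈ 0.03; the study is underpowered (power < 0.80)

Power calculation (two-sample t-test, normal approximation):
z_β = d · √(n/2) - z_{α/2}
z_β = 0.18 · √(133/2) - 3.291
z_β = 0.18 · 8.155 - 3.291
z_β = -1.823

Power = Φ(z_β) = Φ(-1.823) ≈ 0.034

Effect size d = 0.18 is very small by Cohen's convention (0.2/0.5/0.8).

Threshold: power ≥ 0.80 is conventionally adequate.
Power ≈ 0.03 → the study is underpowered (power < 0.80).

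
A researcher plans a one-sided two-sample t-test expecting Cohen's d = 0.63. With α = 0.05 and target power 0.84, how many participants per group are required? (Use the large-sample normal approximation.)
n = 36 per group

Sample size formula (two-sample t-test, normal approximation):
n = 2 · ((z_α + z_β) / d)²

z_α = 1.645 (for α = 0.05, one-sided)
z_β = 0.994 (for power = 0.84)
d = 0.63

n = 2 · ((1.645 + 0.994) / 0.63)²
n = 2 · (4.189)²
n ≈ 35.10
Round up to the next whole number: n = 36 per group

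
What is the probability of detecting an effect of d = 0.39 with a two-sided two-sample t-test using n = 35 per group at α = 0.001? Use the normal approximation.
Power ≈ 0.05

Power calculation (two-sample t-test, normal approximation):
z_β = d · √(n/2) - z_{α/2}
z_β = 0.39 · √(35/2) - 3.291
z_β = 0.39 · 4.183 - 3.291
z_β = -1.659

Power = Φ(z_β) = Φ(-1.659) ≈ 0.049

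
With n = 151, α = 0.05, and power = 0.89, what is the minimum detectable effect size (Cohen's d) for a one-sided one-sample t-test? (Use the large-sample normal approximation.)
d ≈ 0.23

Minimum detectable effect (one-sample t-test, normal approximation):
d = (z_α + z_β) / √n
d = (1.645 + 1.227) / √151
d = 2.871 / 12.288
d ≈ 0.23

By Cohen's convention (0.2 small / 0.5 medium / 0.8 large): small effect.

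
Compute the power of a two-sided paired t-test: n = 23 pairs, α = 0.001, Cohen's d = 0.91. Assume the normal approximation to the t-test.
Power ≈ 0.86

Power calculation (paired t-test, normal approximation):
z_β = d · √n - z_{α/2}
z_β = 0.91 · √23 - 3.291
z_β = 0.91 · 4.796 - 3.291
z_β = 1.074

Power = Φ(z_β) = Φ(1.074) ≈ 0.859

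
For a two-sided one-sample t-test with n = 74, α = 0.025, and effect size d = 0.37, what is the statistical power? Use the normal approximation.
Power ≈ 0.83

Power calculation (one-sample t-test, normal approximation):
z_β = d · √n - z_{α/2}
z_β = 0.37 · √74 - 2.241
z_β = 0.37 · 8.602 - 2.241
z_β = 0.941

Power = Φ(z_β) = Φ(0.941) ≈ 0.827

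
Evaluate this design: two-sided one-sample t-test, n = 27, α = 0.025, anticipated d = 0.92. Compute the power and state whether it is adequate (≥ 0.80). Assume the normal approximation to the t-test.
Power ≈ 0.99; the study is adequately powered (power ≥ 0.80)

Power calculation (one-sample t-test, normal approximation):
z_β = d · √n - z_{α/2}
z_β = 0.92 · √27 - 2.241
z_β = 0.92 · 5.196 - 2.241
z_β = 2.539

Power = Φ(z_β) = Φ(2.539) ≈ 0.994

Effect size d = 0.92 is large by Cohen's convention (0.2/0.5/0.8).

Threshold: power ≥ 0.80 is conventionally adequate.
Power ≈ 0.99 → the study is adequately powered (power ≥ 0.80).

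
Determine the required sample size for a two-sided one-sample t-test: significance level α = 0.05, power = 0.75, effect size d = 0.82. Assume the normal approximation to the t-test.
n = 11

Sample size formula (one-sample t-test, normal approximation):
n = ((z_{α/2} + z_β) / d)²

z_{α/2} = 1.960 (for α = 0.05, two-sided)
z_β = 0.674 (for power = 0.75)
d = 0.82

n = ((1.960 + 0.674) / 0.82)²
n = (3.212)²
n ≈ 10.32
Round up to the next whole number: n = 11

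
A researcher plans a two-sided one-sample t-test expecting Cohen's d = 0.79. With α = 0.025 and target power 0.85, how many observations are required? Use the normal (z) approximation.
n = 18

Sample size formula (one-sample t-test, normal approximation):
n = ((z_{α/2} + z_β) / d)²

z_{α/2} = 2.241 (for α = 0.025, two-sided)
z_β = 1.036 (for power = 0.85)
d = 0.79

n = ((2.241 + 1.036) / 0.79)²
n = (4.148)²
n ≈ 17.21
Round up to the next whole number: n = 18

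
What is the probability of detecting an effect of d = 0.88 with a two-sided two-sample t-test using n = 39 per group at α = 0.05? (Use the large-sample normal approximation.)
Power ≈ 0.97

Power calculation (two-sample t-test, normal approximation):
z_β = d · √(n/2) - z_{α/2}
z_β = 0.88 · √(39/2) - 1.960
z_β = 0.88 · 4.416 - 1.960
z_β = 1.926

Power = Φ(z_β) = Φ(1.926) ≈ 0.973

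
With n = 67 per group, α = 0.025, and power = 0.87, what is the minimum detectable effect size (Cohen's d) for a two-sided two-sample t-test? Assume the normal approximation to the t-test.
d ≈ 0.58

Minimum detectable effect (two-sample t-test, normal approximation):
d = (z_{α/2} + z_β) / √(n/2)
d = (2.241 + 1.126) / √(67/2)
d = 3.368 / 5.788
d ≈ 0.58

By Cohen's convention (0.2 small / 0.5 medium / 0.8 large): medium effect.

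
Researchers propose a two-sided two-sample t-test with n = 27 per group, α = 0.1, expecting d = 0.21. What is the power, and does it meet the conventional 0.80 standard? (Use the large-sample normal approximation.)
Power ≈ 0.19; the study is underpowered (power < 0.80)

Power calculation (two-sample t-test, normal approximation):
z_β = d · √(n/2) - z_{α/2}
z_β = 0.21 · √(27/2) - 1.645
z_β = 0.21 · 3.674 - 1.645
z_β = -0.873

Power = Φ(z_β) = Φ(-0.873) ≈ 0.191

Effect size d = 0.21 is small by Cohen's convention (0.2/0.5/0.8).

Threshold: power ≥ 0.80 is conventionally adequate.
Power ≈ 0.19 → the study is underpowered (power < 0.80).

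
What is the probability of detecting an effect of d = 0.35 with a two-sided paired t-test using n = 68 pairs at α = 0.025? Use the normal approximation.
Power ≈ 0.74

Power calculation (paired t-test, normal approximation):
z_β = d · √n - z_{α/2}
z_β = 0.35 · √68 - 2.241
z_β = 0.35 · 8.246 - 2.241
z_β = 0.645

Power = Φ(z_β) = Φ(0.645) ≈ 0.740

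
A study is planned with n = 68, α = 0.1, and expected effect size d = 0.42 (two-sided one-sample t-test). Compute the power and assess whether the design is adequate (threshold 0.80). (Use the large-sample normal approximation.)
Power ≈ 0.97; the study is adequately powered (power ≥ 0.80)

Power calculation (one-sample t-test, normal approximation):
z_β = d · √n - z_{α/2}
z_β = 0.42 · √68 - 1.645
z_β = 0.42 · 8.246 - 1.645
z_β = 1.819

Power = Φ(z_β) = Φ(1.819) ≈ 0.966

Effect size d = 0.42 is small by Cohen's convention (0.2/0.5/0.8).

Threshold: power ≥ 0.80 is conventionally adequate.
Power ≈ 0.97 → the study is adequately powered (power ≥ 0.80).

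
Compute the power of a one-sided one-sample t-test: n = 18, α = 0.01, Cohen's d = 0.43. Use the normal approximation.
Power ≈ 0.31

Power calculation (one-sample t-test, normal approximation):
z_β = d · √n - z_α
z_β = 0.43 · √18 - 2.326
z_β = 0.43 · 4.243 - 2.326
z_β = -0.502

Power = Φ(z_β) = Φ(-0.502) ≈ 0.308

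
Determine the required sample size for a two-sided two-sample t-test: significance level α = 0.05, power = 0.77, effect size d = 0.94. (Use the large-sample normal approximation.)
n = 17 per group

Sample size formula (two-sample t-test, normal approximation):
n = 2 · ((z_{α/2} + z_β) / d)²

z_{α/2} = 1.960 (for α = 0.05, two-sided)
z_β = 0.739 (for power = 0.77)
d = 0.94

n = 2 · ((1.960 + 0.739) / 0.94)²
n = 2 · (2.871)²
n ≈ 16.49
Round up to the next whole number: n = 17 per group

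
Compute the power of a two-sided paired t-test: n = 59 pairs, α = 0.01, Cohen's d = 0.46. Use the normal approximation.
Power ≈ 0.83

Power calculation (paired t-test, normal approximation):
z_β = d · √n - z_{α/2}
z_β = 0.46 · √59 - 2.576
z_β = 0.46 · 7.681 - 2.576
z_β = 0.957

Power = Φ(z_β) = Φ(0.957) ≈ 0.831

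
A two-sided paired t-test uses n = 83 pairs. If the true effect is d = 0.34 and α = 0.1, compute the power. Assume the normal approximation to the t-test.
Power ≈ 0.93

Power calculation (paired t-test, normal approximation):
z_β = d · √n - z_{α/2}
z_β = 0.34 · √83 - 1.645
z_β = 0.34 · 9.110 - 1.645
z_β = 1.453

Power = Φ(z_β) = Φ(1.453) ≈ 0.927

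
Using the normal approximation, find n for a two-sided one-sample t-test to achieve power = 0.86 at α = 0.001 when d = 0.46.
n = 91

Sample size formula (one-sample t-test, normal approximation):
n = ((z_{α/2} + z_β) / d)²

z_{α/2} = 3.291 (for α = 0.001, two-sided)
z_β = 1.080 (for power = 0.86)
d = 0.46

n = ((3.291 + 1.080) / 0.46)²
n = (9.502)²
n ≈ 90.29
Round up to the next whole number: n = 91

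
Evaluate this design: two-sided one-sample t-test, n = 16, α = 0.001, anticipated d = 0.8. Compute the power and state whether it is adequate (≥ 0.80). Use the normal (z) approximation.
Power ≈ 0.46; the study is underpowered (power < 0.80)

Power calculation (one-sample t-test, normal approximation):
z_β = d · √n - z_{α/2}
z_β = 0.8 · √16 - 3.291
z_β = 0.8 · 4.000 - 3.291
z_β = -0.091

Power = Φ(z_β) = Φ(-0.091) ≈ 0.464

Effect size d = 0.8 is large by Cohen's convention (0.2/0.5/0.8).

Threshold: power ≥ 0.80 is conventionally adequate.
Power ≈ 0.46 → the study is underpowered (power < 0.80).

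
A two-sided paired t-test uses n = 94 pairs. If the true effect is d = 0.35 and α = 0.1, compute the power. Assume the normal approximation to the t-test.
Power ≈ 0.96

Power calculation (paired t-test, normal approximation):
z_β = d · √n - z_{α/2}
z_β = 0.35 · √94 - 1.645
z_β = 0.35 · 9.695 - 1.645
z_β = 1.749

Power = Φ(z_β) = Φ(1.749) ≈ 0.960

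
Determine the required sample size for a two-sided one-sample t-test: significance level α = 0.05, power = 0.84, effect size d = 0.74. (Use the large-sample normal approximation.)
n = 16

Sample size formula (one-sample t-test, normal approximation):
n = ((z_{α/2} + z_β) / d)²

z_{α/2} = 1.960 (for α = 0.05, two-sided)
z_β = 0.994 (for power = 0.84)
d = 0.74

n = ((1.960 + 0.994) / 0.74)²
n = (3.992)²
n ≈ 15.94
Round up to the next whole number: n = 16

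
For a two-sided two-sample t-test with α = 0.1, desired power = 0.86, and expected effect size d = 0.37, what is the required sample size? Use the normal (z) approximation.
n = 109 per group

Sample size formula (two-sample t-test, normal approximation):
n = 2 · ((z_{α/2} + z_β) / d)²

z_{α/2} = 1.645 (for α = 0.1, two-sided)
z_β = 1.080 (for power = 0.86)
d = 0.37

n = 2 · ((1.645 + 1.080) / 0.37)²
n = 2 · (7.365)²
n ≈ 108.49
Round up to the next whole number: n = 109 per group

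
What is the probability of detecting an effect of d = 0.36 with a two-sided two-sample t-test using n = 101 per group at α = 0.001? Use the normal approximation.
Power ≈ 0.23

Power calculation (two-sample t-test, normal approximation):
z_β = d · √(n/2) - z_{α/2}
z_β = 0.36 · √(101/2) - 3.291
z_β = 0.36 · 7.106 - 3.291
z_β = -0.732

Power = Φ(z_β) = Φ(-0.732) ≈ 0.232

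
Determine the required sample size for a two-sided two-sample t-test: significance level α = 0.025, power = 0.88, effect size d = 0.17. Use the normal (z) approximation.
n = 808 per group

Sample size formula (two-sample t-test, normal approximation):
n = 2 · ((z_{α/2} + z_β) / d)²

z_{α/2} = 2.241 (for α = 0.025, two-sided)
z_β = 1.175 (for power = 0.88)
d = 0.17

n = 2 · ((2.241 + 1.175) / 0.17)²
n = 2 · (20.094)²
n ≈ 807.54
Round up to the next whole number: n = 808 per group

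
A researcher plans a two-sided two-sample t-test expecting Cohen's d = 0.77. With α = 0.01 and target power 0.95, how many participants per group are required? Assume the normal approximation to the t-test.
n = 61 per group

Sample size formula (two-sample t-test, normal approximation):
n = 2 · ((z_{α/2} + z_β) / d)²

z_{α/2} = 2.576 (for α = 0.01, two-sided)
z_β = 1.645 (for power = 0.95)
d = 0.77

n = 2 · ((2.576 + 1.645) / 0.77)²
n = 2 · (5.482)²
n ≈ 60.10
Round up to the next whole number: n = 61 per group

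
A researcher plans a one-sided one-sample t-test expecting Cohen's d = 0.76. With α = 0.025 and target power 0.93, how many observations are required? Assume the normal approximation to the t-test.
n = 21

Sample size formula (one-sample t-test, normal approximation):
n = ((z_α + z_β) / d)²

z_α = 1.960 (for α = 0.025, one-sided)
z_β = 1.476 (for power = 0.93)
d = 0.76

n = ((1.960 + 1.476) / 0.76)²
n = (4.521)²
n ≈ 20.44
Round up to the next whole number: n = 21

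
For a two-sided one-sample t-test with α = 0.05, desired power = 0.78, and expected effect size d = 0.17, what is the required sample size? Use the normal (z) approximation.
n = 259

Sample size formula (one-sample t-test, normal approximation):
n = ((z_{α/2} + z_β) / d)²

z_{α/2} = 1.960 (for α = 0.05, two-sided)
z_β = 0.772 (for power = 0.78)
d = 0.17

n = ((1.960 + 0.772) / 0.17)²
n = (16.071)²
n ≈ 258.28
Round up to the next whole number: n = 259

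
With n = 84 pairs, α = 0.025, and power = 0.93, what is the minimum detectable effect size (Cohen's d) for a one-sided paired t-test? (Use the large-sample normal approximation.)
d ≈ 0.37

Minimum detectable effect (paired t-test, normal approximation):
d = (z_α + z_β) / √n
d = (1.960 + 1.476) / √84
d = 3.436 / 9.165
d ≈ 0.37

By Cohen's convention (0.2 small / 0.5 medium / 0.8 large): small effect.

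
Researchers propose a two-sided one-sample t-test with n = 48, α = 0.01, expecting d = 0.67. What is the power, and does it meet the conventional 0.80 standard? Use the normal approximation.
Power ≈ 0.98; the study is adequately powered (power ≥ 0.80)

Power calculation (one-sample t-test, normal approximation):
z_β = d · √n - z_{α/2}
z_β = 0.67 · √48 - 2.576
z_β = 0.67 · 6.928 - 2.576
z_β = 2.066

Power = Φ(z_β) = Φ(2.066) ≈ 0.981

Effect size d = 0.67 is medium by Cohen's convention (0.2/0.5/0.8).

Threshold: power ≥ 0.80 is conventionally adequate.
Power ≈ 0.98 → the study is adequately powered (power ≥ 0.80).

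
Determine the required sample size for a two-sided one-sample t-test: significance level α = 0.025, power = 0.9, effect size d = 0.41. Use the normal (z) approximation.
n = 74

Sample size formula (one-sample t-test, normal approximation):
n = ((z_{α/2} + z_β) / d)²

z_{α/2} = 2.241 (for α = 0.025, two-sided)
z_β = 1.282 (for power = 0.9)
d = 0.41

n = ((2.241 + 1.282) / 0.41)²
n = (8.593)²
n ≈ 73.84
Round up to the next whole number: n = 74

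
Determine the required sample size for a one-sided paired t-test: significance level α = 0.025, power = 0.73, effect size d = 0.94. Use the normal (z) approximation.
n = 8 pairs

Sample size formula (paired t-test, normal approximation):
n = ((z_α + z_β) / d)²

z_α = 1.960 (for α = 0.025, one-sided)
z_β = 0.613 (for power = 0.73)
d = 0.94

n = ((1.960 + 0.613) / 0.94)²
n = (2.737)²
n ≈ 7.49
Round up to the next whole number: n = 8 pairs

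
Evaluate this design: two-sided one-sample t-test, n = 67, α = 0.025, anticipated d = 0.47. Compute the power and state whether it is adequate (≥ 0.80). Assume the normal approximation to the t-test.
Power ≈ 0.95; the study is adequately powered (power ≥ 0.80)

Power calculation (one-sample t-test, normal approximation):
z_β = d · √n - z_{α/2}
z_β = 0.47 · √67 - 2.241
z_β = 0.47 · 8.185 - 2.241
z_β = 1.606

Power = Φ(z_β) = Φ(1.606) ≈ 0.946

Effect size d = 0.47 is small by Cohen's convention (0.2/0.5/0.8).

Threshold: power ≥ 0.80 is conventionally adequate.
Power ≈ 0.95 → the study is adequately powered (power ≥ 0.80).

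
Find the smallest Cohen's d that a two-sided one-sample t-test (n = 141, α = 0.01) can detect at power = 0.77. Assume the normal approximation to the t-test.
d ≈ 0.28

Minimum detectable effect (one-sample t-test, normal approximation):
d = (z_{α/2} + z_β) / √n
d = (2.576 + 0.739) / √141
d = 3.315 / 11.874
d ≈ 0.28

By Cohen's convention (0.2 small / 0.5 medium / 0.8 large): small effect.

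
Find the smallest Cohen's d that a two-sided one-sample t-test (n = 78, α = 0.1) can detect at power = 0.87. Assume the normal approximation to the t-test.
d ≈ 0.31

Minimum detectable effect (one-sample t-test, normal approximation):
d = (z_{α/2} + z_β) / √n
d = (1.645 + 1.126) / √78
d = 2.771 / 8.832
d ≈ 0.31

By Cohen's convention (0.2 small / 0.5 medium / 0.8 large): small effect.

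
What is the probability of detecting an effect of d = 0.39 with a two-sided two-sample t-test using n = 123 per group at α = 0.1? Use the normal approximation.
Power ≈ 0.92

Power calculation (two-sample t-test, normal approximation):
z_β = d · √(n/2) - z_{α/2}
z_β = 0.39 · √(123/2) - 1.645
z_β = 0.39 · 7.842 - 1.645
z_β = 1.414

Power = Φ(z_β) = Φ(1.414) ≈ 0.921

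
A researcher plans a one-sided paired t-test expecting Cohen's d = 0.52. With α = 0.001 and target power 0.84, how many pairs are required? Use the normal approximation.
n = 62 pairs

Sample size formula (paired t-test, normal approximation):
n = ((z_α + z_β) / d)²

z_α = 3.090 (for α = 0.001, one-sided)
z_β = 0.994 (for power = 0.84)
d = 0.52

n = ((3.090 + 0.994) / 0.52)²
n = (7.854)²
n ≈ 61.69
Round up to the next whole number: n = 62 pairs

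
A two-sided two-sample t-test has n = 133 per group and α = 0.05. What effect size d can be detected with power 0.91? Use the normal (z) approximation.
d ≈ 0.40

Minimum detectable effect (two-sample t-test, normal approximation):
d = (z_{α/2} + z_β) / √(n/2)
d = (1.960 + 1.341) / √(133/2)
d = 3.301 / 8.155
d ≈ 0.40

By Cohen's convention (0.2 small / 0.5 medium / 0.8 large): small effect.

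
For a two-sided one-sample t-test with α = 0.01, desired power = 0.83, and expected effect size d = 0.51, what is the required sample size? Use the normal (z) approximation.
n = 48

Sample size formula (one-sample t-test, normal approximation):
n = ((z_{α/2} + z_β) / d)²

z_{α/2} = 2.576 (for α = 0.01, two-sided)
z_β = 0.954 (for power = 0.83)
d = 0.51

n = ((2.576 + 0.954) / 0.51)²
n = (6.922)²
n ≈ 47.91
Round up to the next whole number: n = 48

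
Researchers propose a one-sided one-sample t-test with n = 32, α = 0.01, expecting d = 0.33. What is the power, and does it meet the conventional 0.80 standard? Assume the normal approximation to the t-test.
Power ≈ 0.32; the study is underpowered (power < 0.80)

Power calculation (one-sample t-test, normal approximation):
z_β = d · √n - z_α
z_β = 0.33 · √32 - 2.326
z_β = 0.33 · 5.657 - 2.326
z_β = -0.460

Power = Φ(z_β) = Φ(-0.460) ≈ 0.323

Effect size d = 0.33 is small by Cohen's convention (0.2/0.5/0.8).

Threshold: power ≥ 0.80 is conventionally adequate.
Power ≈ 0.32 → the study is underpowered (power < 0.80).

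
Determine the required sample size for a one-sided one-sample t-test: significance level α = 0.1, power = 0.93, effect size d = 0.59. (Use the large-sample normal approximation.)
n = 22

Sample size formula (one-sample t-test, normal approximation):
n = ((z_α + z_β) / d)²

z_α = 1.282 (for α = 0.1, one-sided)
z_β = 1.476 (for power = 0.93)
d = 0.59

n = ((1.282 + 1.476) / 0.59)²
n = (4.675)²
n ≈ 21.86
Round up to the next whole number: n = 22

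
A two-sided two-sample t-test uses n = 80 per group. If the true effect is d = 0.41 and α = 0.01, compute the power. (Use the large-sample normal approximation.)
Power ≈ 0.51

Power calculation (two-sample t-test, normal approximation):
z_β = d · √(n/2) - z_{α/2}
z_β = 0.41 · √(80/2) - 2.576
z_β = 0.41 · 6.325 - 2.576
z_β = 0.017

Power = Φ(z_β) = Φ(0.017) ≈ 0.507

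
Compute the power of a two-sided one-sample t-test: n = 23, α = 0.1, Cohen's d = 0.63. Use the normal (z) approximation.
Power ≈ 0.92

Power calculation (one-sample t-test, normal approximation):
z_β = d · √n - z_{α/2}
z_β = 0.63 · √23 - 1.645
z_β = 0.63 · 4.796 - 1.645
z_β = 1.377

Power = Φ(z_β) = Φ(1.377) ≈ 0.916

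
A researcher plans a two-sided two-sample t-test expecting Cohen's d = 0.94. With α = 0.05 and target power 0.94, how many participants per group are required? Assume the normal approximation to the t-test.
n = 28 per group

Sample size formula (two-sample t-test, normal approximation):
n = 2 · ((z_{α/2} + z_β) / d)²

z_{α/2} = 1.960 (for α = 0.05, two-sided)
z_β = 1.555 (for power = 0.94)
d = 0.94

n = 2 · ((1.960 + 1.555) / 0.94)²
n = 2 · (3.739)²
n ≈ 27.96
Round up to the next whole number: n = 28 per group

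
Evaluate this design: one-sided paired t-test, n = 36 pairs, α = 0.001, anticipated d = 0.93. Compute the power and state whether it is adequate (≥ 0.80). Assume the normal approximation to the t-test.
Power ≈ 0.99; the study is adequately powered (power ≥ 0.80)

Power calculation (paired t-test, normal approximation):
z_β = d · √n - z_α
z_β = 0.93 · √36 - 3.090
z_β = 0.93 · 6.000 - 3.090
z_β = 2.490

Power = Φ(z_β) = Φ(2.490) ≈ 0.994

Effect size d = 0.93 is large by Cohen's convention (0.2/0.5/0.8).

Threshold: power ≥ 0.80 is conventionally adequate.
Power ≈ 0.99 → the study is adequately powered (power ≥ 0.80).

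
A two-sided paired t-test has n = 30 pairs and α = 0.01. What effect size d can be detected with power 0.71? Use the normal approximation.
d ≈ 0.57

Minimum detectable effect (paired t-test, normal approximation):
d = (z_{α/2} + z_β) / √n
d = (2.576 + 0.553) / √30
d = 3.129 / 5.477
d ≈ 0.57

By Cohen's convention (0.2 small / 0.5 medium / 0.8 large): medium effect.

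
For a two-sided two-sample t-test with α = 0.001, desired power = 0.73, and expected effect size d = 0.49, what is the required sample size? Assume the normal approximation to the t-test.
n = 127 per group

Sample size formula (two-sample t-test, normal approximation):
n = 2 · ((z_{α/2} + z_β) / d)²

z_{α/2} = 3.291 (for α = 0.001, two-sided)
z_β = 0.613 (for power = 0.73)
d = 0.49

n = 2 · ((3.291 + 0.613) / 0.49)²
n = 2 · (7.967)²
n ≈ 126.95
Round up to the next whole number: n = 127 per group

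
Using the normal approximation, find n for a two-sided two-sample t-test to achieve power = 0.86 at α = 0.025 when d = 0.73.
n = 42 per group

Sample size formula (two-sample t-test, normal approximation):
n = 2 · ((z_{α/2} + z_β) / d)²

z_{α/2} = 2.241 (for α = 0.025, two-sided)
z_β = 1.080 (for power = 0.86)
d = 0.73

n = 2 · ((2.241 + 1.080) / 0.73)²
n = 2 · (4.549)²
n ≈ 41.39
Round up to the next whole number: n = 42 per group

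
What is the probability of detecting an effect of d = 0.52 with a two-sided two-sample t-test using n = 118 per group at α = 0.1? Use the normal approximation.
Power ≈ 0.99

Power calculation (two-sample t-test, normal approximation):
z_β = d · √(n/2) - z_{α/2}
z_β = 0.52 · √(118/2) - 1.645
z_β = 0.52 · 7.681 - 1.645
z_β = 2.349

Power = Φ(z_β) = Φ(2.349) ≈ 0.991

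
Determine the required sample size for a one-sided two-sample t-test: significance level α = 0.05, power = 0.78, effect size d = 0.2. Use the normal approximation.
n = 293 per group

Sample size formula (two-sample t-test, normal approximation):
n = 2 · ((z_α + z_β) / d)²

z_α = 1.645 (for α = 0.05, one-sided)
z_β = 0.772 (for power = 0.78)
d = 0.2

n = 2 · ((1.645 + 0.772) / 0.2)²
n = 2 · (12.085)²
n ≈ 292.09
Round up to the next whole number: n = 293 per group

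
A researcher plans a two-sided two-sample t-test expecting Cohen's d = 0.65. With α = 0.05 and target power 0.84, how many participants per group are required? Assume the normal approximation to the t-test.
n = 42 per group

Sample size formula (two-sample t-test, normal approximation):
n = 2 · ((z_{α/2} + z_β) / d)²

z_{α/2} = 1.960 (for α = 0.05, two-sided)
z_β = 0.994 (for power = 0.84)
d = 0.65

n = 2 · ((1.960 + 0.994) / 0.65)²
n = 2 · (4.545)²
n ≈ 41.31
Round up to the next whole number: n = 42 per group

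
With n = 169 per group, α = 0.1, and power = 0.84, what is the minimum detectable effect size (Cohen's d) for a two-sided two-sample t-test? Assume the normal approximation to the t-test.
d ≈ 0.29

Minimum detectable effect (two-sample t-test, normal approximation):
d = (z_{α/2} + z_β) / √(n/2)
d = (1.645 + 0.994) / √(169/2)
d = 2.639 / 9.192
d ≈ 0.29

By Cohen's convention (0.2 small / 0.5 medium / 0.8 large): small effect.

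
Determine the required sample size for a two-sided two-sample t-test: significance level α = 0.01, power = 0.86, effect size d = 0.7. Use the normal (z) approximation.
n = 55 per group

Sample size formula (two-sample t-test, normal approximation):
n = 2 · ((z_{α/2} + z_β) / d)²

z_{α/2} = 2.576 (for α = 0.01, two-sided)
z_β = 1.080 (for power = 0.86)
d = 0.7

n = 2 · ((2.576 + 1.080) / 0.7)²
n = 2 · (5.223)²
n ≈ 54.56
Round up to the next whole number: n = 55 per group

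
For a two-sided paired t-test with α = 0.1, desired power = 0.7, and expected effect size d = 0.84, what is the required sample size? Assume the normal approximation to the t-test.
n = 7 pairs

Sample size formula (paired t-test, normal approximation):
n = ((z_{α/2} + z_β) / d)²

z_{α/2} = 1.645 (for α = 0.1, two-sided)
z_β = 0.524 (for power = 0.7)
d = 0.84

n = ((1.645 + 0.524) / 0.84)²
n = (2.582)²
n ≈ 6.67
Round up to the next whole number: n = 7 pairs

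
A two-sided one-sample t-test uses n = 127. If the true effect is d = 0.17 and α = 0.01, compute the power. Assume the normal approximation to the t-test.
Power ≈ 0.25

Power calculation (one-sample t-test, normal approximation):
z_β = d · √n - z_{α/2}
z_β = 0.17 · √127 - 2.576
z_β = 0.17 · 11.269 - 2.576
z_β = -0.660

Power = Φ(z_β) = Φ(-0.660) ≈ 0.255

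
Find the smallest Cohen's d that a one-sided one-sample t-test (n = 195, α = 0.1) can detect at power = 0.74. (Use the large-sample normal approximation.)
d ≈ 0.14

Minimum detectable effect (one-sample t-test, normal approximation):
d = (z_α + z_β) / √n
d = (1.282 + 0.643) / √195
d = 1.925 / 13.964
d ≈ 0.14

By Cohen's convention (0.2 small / 0.5 medium / 0.8 large): very small effect.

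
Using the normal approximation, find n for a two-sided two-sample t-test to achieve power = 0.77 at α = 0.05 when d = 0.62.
n = 38 per group

Sample size formula (two-sample t-test, normal approximation):
n = 2 · ((z_{α/2} + z_β) / d)²

z_{α/2} = 1.960 (for α = 0.05, two-sided)
z_β = 0.739 (for power = 0.77)
d = 0.62

n = 2 · ((1.960 + 0.739) / 0.62)²
n = 2 · (4.353)²
n ≈ 37.90
Round up to the next whole number: n = 38 per group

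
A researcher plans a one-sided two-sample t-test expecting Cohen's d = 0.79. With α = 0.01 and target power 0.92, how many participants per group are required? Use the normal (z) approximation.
n = 45 per group

Sample size formula (two-sample t-test, normal approximation):
n = 2 · ((z_α + z_β) / d)²

z_α = 2.326 (for α = 0.01, one-sided)
z_β = 1.405 (for power = 0.92)
d = 0.79

n = 2 · ((2.326 + 1.405) / 0.79)²
n = 2 · (4.723)²
n ≈ 44.61
Round up to the next whole number: n = 45 per group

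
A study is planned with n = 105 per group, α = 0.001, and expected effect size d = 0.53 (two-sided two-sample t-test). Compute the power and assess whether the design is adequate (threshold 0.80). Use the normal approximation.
Power ≈ 0.71; the study is underpowered (power < 0.80)

Power calculation (two-sample t-test, normal approximation):
z_β = d · √(n/2) - z_{α/2}
z_β = 0.53 · √(105/2) - 3.291
z_β = 0.53 · 7.246 - 3.291
z_β = 0.550

Power = Φ(z_β) = Φ(0.550) ≈ 0.709

Effect size d = 0.53 is medium by Cohen's convention (0.2/0.5/0.8).

Threshold: power ≥ 0.80 is conventionally adequate.
Power ≈ 0.71 → the study is underpowered (power < 0.80).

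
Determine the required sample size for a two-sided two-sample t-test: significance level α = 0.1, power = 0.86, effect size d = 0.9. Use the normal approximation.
n = 19 per group

Sample size formula (two-sample t-test, normal approximation):
n = 2 · ((z_{α/2} + z_β) / d)²

z_{α/2} = 1.645 (for α = 0.1, two-sided)
z_β = 1.080 (for power = 0.86)
d = 0.9

n = 2 · ((1.645 + 1.080) / 0.9)²
n = 2 · (3.028)²
n ≈ 18.34
Round up to the next whole number: n = 19 per group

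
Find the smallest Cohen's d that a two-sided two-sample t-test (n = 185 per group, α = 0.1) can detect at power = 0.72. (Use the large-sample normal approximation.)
d ≈ 0.23

Minimum detectable effect (two-sample t-test, normal approximation):
d = (z_{α/2} + z_β) / √(n/2)
d = (1.645 + 0.583) / √(185/2)
d = 2.228 / 9.618
d ≈ 0.23

By Cohen's convention (0.2 small / 0.5 medium / 0.8 large): small effect.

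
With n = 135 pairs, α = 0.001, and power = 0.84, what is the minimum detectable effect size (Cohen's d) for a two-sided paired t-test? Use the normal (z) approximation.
d ≈ 0.37

Minimum detectable effect (paired t-test, normal approximation):
d = (z_{α/2} + z_β) / √n
d = (3.291 + 0.994) / √135
d = 4.285 / 11.619
d ≈ 0.37

By Cohen's convention (0.2 small / 0.5 medium / 0.8 large): small effect.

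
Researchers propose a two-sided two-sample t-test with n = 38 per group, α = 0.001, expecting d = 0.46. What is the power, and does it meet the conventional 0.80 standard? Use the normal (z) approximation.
Power ≈ 0.10; the study is underpowered (power < 0.80)

Power calculation (two-sample t-test, normal approximation):
z_β = d · √(n/2) - z_{α/2}
z_β = 0.46 · √(38/2) - 3.291
z_β = 0.46 · 4.359 - 3.291
z_β = -1.285

Power = Φ(z_β) = Φ(-1.285) ≈ 0.099

Effect size d = 0.46 is small by Cohen's convention (0.2/0.5/0.8).

Threshold: power ≥ 0.80 is conventionally adequate.
Power ≈ 0.10 → the study is underpowered (power < 0.80).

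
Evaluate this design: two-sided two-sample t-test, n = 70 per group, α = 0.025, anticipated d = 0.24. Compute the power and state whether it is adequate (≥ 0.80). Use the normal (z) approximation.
Power ≈ 0.21; the study is underpowered (power < 0.80)

Power calculation (two-sample t-test, normal approximation):
z_β = d · √(n/2) - z_{α/2}
z_β = 0.24 · √(70/2) - 2.241
z_β = 0.24 · 5.916 - 2.241
z_β = -0.822

Power = Φ(z_β) = Φ(-0.822) ≈ 0.206

Effect size d = 0.24 is small by Cohen's convention (0.2/0.5/0.8).

Threshold: power ≥ 0.80 is conventionally adequate.
Power ≈ 0.21 → the study is underpowered (power < 0.80).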